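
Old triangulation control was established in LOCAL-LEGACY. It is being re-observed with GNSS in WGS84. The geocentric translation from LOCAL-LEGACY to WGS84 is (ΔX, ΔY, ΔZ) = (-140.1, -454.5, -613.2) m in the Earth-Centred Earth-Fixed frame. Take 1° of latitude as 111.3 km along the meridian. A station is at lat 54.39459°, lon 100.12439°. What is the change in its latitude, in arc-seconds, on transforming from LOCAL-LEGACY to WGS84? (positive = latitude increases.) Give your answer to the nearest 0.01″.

sin φ = 0.813046, cos φ = 0.582200, sin λ = 0.984428, cos λ = -0.175786.
North component: ΔN = −sin φ cos λ·ΔX − sin φ sin λ·ΔY + cos φ·ΔZ = −(0.813046)(-0.175786)(-140.1) − (0.813046)(0.984428)(-454.5) + (0.582200)(-613.2) = -13.25 m.
1° of latitude spans 111300 m, so Δφ = -13.25 / 111300 × 3600 = -0.429″.

Δφ = -0.43″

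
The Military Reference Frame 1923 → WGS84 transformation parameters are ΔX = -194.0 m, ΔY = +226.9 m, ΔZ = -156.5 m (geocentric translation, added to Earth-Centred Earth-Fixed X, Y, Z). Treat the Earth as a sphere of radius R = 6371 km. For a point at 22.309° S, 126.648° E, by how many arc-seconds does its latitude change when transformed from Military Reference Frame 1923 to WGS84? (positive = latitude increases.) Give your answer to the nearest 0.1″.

Δφ = -1.0″

sin φ = -0.379601, cos φ = 0.925150, sin λ = 0.802318, cos λ = -0.596897.
North component: ΔN = −sin φ cos λ·ΔX − sin φ sin λ·ΔY + cos φ·ΔZ = −(-0.379601)(-0.596897)(-194.0) − (-0.379601)(0.802318)(226.9) + (0.925150)(-156.5) = -31.72 m.
1° of latitude spans πR/180 = 111195 m, so Δφ = -31.72 / 111195 × 3600 = -1.027″.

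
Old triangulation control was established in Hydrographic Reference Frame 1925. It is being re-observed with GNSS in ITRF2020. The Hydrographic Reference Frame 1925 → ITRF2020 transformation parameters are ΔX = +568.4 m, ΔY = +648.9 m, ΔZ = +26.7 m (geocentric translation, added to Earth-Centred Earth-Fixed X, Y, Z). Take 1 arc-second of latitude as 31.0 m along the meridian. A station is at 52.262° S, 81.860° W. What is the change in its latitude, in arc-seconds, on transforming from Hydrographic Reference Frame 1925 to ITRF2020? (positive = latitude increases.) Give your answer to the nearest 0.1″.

sin φ = -0.790818, cos φ = 0.612052, sin λ = -0.989925, cos λ = 0.141592.
North component: ΔN = −sin φ cos λ·ΔX − sin φ sin λ·ΔY + cos φ·ΔZ = −(-0.790818)(0.141592)(568.4) − (-0.790818)(-0.989925)(648.9) + (0.612052)(26.7) = -428.00 m.
1° of latitude spans 3600 × 31.00 = 111600 m, so Δφ = -428.00 / 111600 × 3600 = -13.807″.

Δφ = -13.8″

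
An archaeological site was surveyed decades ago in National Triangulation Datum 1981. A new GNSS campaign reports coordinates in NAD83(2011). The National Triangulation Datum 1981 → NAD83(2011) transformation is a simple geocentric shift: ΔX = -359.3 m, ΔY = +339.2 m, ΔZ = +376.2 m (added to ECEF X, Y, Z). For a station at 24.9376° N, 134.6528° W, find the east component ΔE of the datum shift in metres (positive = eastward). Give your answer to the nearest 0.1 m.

At φ = 24.9376°, λ = -134.6528°: sin φ = 0.421631, cos φ = 0.906768, sin λ = -0.711379, cos λ = -0.702809.
ΔE = −sin λ·ΔX + cos λ·ΔY = −(-0.711379)·(-359.3) + (-0.702809)·(339.2) = -493.99 m.

ΔE = -494.0 m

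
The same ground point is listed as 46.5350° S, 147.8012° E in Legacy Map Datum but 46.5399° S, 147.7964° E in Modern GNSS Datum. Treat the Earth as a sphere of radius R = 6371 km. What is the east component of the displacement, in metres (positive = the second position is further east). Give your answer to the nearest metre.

ΔE = -367 m

Δφ = -46.5399° − -46.5350° = -0.0049°; Δλ = 147.7964° − 147.8012° = -0.0048°.
1° along a meridian = πR/180 = 111195 m.
ΔN = Δφ × 111195 = -544.9 m; ΔE = Δλ × 111195 × cos(-46.5350°) = -0.0048 × 111195 × 0.687911 = -367.2 m.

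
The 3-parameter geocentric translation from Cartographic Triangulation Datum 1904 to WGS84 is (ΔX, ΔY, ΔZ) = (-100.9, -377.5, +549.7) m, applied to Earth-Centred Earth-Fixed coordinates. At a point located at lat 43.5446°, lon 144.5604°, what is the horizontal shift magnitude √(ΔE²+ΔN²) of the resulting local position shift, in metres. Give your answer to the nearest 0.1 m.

613.7 m

The local east axis at (φ, λ) is (−sin λ, cos λ, 0), so ΔE = −sin(144.5604°)·(-100.9) + cos(144.5604°)·(-377.5) = 366.07 m.
The local north axis is (−sin φ cos λ, −sin φ sin λ, cos φ), giving ΔN = -56.633 + 150.798 + 398.444 = 492.61 m.
Horizontal magnitude = √(ΔE² + ΔN²) = √(366.07² + 492.61²) = 613.73 m.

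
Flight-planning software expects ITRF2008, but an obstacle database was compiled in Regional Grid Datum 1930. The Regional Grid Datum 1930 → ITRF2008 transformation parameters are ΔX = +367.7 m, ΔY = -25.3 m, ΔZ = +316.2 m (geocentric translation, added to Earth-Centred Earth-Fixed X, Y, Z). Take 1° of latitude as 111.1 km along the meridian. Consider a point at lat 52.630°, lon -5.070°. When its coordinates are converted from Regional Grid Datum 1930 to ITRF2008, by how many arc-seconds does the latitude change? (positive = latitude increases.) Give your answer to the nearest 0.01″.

Δφ = -3.27″

sin φ = 0.794733, cos φ = 0.606960, sin λ = -0.088373, cos λ = 0.996087.
North component: ΔN = −sin φ cos λ·ΔX − sin φ sin λ·ΔY + cos φ·ΔZ = −(0.794733)(0.996087)(367.7) − (0.794733)(-0.088373)(-25.3) + (0.606960)(316.2) = -100.94 m.
1° of latitude spans 111100 m, so Δφ = -100.94 / 111100 × 3600 = -3.271″.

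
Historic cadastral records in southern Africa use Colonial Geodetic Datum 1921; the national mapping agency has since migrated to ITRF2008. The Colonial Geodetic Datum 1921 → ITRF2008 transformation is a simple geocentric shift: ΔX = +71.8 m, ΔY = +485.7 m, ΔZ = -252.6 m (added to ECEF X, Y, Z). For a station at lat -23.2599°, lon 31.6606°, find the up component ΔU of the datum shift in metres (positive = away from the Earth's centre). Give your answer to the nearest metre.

At φ = -23.2599°, λ = 31.6606°: sin φ = -0.394903, cos φ = 0.918723, sin λ = 0.524886, cos λ = 0.851172.
ΔU = cos φ cos λ·ΔX + cos φ sin λ·ΔY + sin φ·ΔZ = (0.918723)(0.851172)(71.8) + (0.918723)(0.524886)(485.7) + (-0.394903)(-252.6) = 390.12 m.

ΔU = 390 m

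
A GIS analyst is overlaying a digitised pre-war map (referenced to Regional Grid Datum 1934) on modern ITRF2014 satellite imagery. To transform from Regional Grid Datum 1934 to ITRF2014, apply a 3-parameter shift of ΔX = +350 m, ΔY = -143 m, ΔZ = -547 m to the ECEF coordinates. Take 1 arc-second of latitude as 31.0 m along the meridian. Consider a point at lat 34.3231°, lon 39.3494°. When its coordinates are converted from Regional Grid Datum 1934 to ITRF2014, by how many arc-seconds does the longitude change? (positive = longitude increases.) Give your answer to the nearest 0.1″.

Δλ = -13.0″

sin φ = 0.563859, cos φ = 0.825871, sin λ = 0.634048, cos λ = 0.773294.
East component: ΔE = −sin λ·ΔX + cos λ·ΔY = −(0.634048)(350) + (0.773294)(-143) = -332.50 m.
1° of latitude spans 3600 × 31.00 = 111600 m; at latitude φ, 1° of longitude spans that × cos φ = 92167.2 m, so Δλ = -332.50 / 92167.2 × 3600 = -12.987″.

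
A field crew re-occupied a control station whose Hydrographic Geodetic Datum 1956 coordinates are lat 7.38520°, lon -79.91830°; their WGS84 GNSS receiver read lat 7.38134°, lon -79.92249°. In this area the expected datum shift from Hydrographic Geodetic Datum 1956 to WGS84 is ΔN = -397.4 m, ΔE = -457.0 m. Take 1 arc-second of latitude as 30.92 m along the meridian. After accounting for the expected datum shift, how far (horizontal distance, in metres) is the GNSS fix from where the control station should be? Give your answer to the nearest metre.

Observed coordinate differences: Δφ = -0.00386°, Δλ = -0.00419°.
Converting to metres (1° lat = 111312 m, cos φ = 0.991704): observed ΔN = -429.7 m, observed ΔE = -462.5 m.
Subtracting the expected shift leaves a residual of -429.7 − (-397.4) = -32.3 m north and -462.5 − (-457.0) = -5.5 m east.
Residual distance = √((-32.3)² + (-5.5)²) = 32.7 m.

33 m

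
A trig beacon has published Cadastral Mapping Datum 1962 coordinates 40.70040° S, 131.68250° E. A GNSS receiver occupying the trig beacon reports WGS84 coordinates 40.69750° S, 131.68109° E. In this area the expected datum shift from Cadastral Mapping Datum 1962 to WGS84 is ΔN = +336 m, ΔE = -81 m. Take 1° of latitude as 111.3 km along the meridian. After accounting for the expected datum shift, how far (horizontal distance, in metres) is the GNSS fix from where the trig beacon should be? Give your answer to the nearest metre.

Observed coordinate differences: Δφ = +0.00290°, Δλ = -0.00141°.
Converting to metres (1° lat = 111300 m, cos φ = 0.758130): observed ΔN = 322.8 m, observed ΔE = -119.0 m.
Subtracting the expected shift leaves a residual of 322.8 − (336) = -13.2 m north and -119.0 − (-81) = -38.0 m east.
Residual distance = √((-13.2)² + (-38.0)²) = 40.2 m.

40 m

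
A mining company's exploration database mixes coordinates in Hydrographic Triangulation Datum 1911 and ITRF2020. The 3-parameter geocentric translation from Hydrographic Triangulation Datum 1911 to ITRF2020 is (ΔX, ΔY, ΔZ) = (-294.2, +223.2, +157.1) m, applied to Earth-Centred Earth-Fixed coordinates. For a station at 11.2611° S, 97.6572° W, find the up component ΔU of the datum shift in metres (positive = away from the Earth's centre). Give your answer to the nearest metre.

At φ = -11.2611°, λ = -97.6572°: sin φ = -0.195280, cos φ = 0.980747, sin λ = -0.991083, cos λ = -0.133246.
ΔU = cos φ cos λ·ΔX + cos φ sin λ·ΔY + sin φ·ΔZ = (0.980747)(-0.133246)(-294.2) + (0.980747)(-0.991083)(223.2) + (-0.195280)(157.1) = -209.18 m.

ΔU = -209 m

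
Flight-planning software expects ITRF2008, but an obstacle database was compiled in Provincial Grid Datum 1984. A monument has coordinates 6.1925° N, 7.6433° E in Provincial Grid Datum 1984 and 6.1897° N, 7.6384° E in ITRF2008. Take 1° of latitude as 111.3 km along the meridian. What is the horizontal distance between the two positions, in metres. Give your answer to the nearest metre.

625 m

Δφ = 6.1897° − 6.1925° = -0.0028°; Δλ = 7.6384° − 7.6433° = -0.0049°.
ΔN = Δφ × 111300 = -311.6 m; ΔE = Δλ × 111300 × cos(6.1925°) = -0.0049 × 111300 × 0.994165 = -542.2 m.
Distance = √(ΔE² + ΔN²) = √((-542.2)² + (-311.6)²) = 625.4 m.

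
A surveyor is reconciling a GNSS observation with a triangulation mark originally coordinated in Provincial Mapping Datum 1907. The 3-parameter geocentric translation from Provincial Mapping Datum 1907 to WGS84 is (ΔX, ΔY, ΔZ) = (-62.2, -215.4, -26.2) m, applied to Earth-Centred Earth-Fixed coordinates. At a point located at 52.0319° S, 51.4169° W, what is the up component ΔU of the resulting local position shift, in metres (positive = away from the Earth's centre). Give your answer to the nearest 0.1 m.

At φ = -52.0319°, λ = -51.4169°: sin φ = -0.788353, cos φ = 0.615223, sin λ = -0.781704, cos λ = 0.623649.
ΔU = cos φ cos λ·ΔX + cos φ sin λ·ΔY + sin φ·ΔZ = (0.615223)(0.623649)(-62.2) + (0.615223)(-0.781704)(-215.4) + (-0.788353)(-26.2) = 100.38 m.

ΔU = 100.4 m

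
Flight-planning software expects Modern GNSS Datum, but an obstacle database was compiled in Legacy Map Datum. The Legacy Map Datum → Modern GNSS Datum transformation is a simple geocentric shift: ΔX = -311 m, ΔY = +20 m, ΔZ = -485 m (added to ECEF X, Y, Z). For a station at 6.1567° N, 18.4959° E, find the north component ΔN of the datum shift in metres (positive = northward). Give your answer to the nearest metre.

At φ = 6.1567°, λ = 18.4959°: sin φ = 0.107248, cos φ = 0.994232, sin λ = 0.317237, cos λ = 0.948346.
ΔN = −sin φ cos λ·ΔX − sin φ sin λ·ΔY + cos φ·ΔZ = −(0.107248)(0.948346)(-311) − (0.107248)(0.317237)(20) + (0.994232)(-485) = -451.25 m.

ΔN = -451 m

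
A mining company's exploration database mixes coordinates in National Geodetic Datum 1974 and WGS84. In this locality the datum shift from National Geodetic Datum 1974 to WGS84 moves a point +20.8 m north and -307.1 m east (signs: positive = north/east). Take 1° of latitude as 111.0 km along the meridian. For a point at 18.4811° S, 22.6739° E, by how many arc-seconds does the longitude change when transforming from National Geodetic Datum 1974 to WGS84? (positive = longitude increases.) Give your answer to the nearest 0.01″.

Δλ = -10.50″

At latitude -18.4811°, cos φ = 0.948428.
1° of longitude at this latitude = 111.0 × cos φ = 105.28 km, so Δλ = -307.1 / 105275.5 = -0.0029171° = -10.502″.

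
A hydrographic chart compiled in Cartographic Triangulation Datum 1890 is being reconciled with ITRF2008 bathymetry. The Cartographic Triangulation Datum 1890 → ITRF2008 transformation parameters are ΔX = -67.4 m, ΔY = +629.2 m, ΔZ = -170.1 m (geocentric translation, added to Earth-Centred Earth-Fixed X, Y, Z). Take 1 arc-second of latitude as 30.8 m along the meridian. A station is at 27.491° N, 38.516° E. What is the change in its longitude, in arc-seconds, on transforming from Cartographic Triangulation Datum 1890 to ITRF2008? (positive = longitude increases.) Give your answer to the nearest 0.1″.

Δλ = 19.6″

sin φ = 0.461609, cos φ = 0.887083, sin λ = 0.622733, cos λ = 0.782434.
East component: ΔE = −sin λ·ΔX + cos λ·ΔY = −(0.622733)(-67.4) + (0.782434)(629.2) = 534.28 m.
1° of latitude spans 3600 × 30.80 = 110880 m; at latitude φ, 1° of longitude spans that × cos φ = 98359.8 m, so Δλ = 534.28 / 98359.8 × 3600 = 19.555″.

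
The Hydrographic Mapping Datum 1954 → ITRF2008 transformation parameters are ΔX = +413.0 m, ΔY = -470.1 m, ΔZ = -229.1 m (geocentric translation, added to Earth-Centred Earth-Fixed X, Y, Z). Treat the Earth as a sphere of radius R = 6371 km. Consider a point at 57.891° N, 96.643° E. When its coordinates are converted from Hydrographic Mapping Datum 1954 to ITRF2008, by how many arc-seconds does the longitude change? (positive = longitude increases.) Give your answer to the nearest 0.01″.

Δλ = -21.67″

sin φ = 0.847038, cos φ = 0.531532, sin λ = 0.993286, cos λ = -0.115683.
East component: ΔE = −sin λ·ΔX + cos λ·ΔY = −(0.993286)(413.0) + (-0.115683)(-470.1) = -355.84 m.
1° of latitude spans πR/180 = 111195 m; at latitude φ, 1° of longitude spans that × cos φ = 59103.6 m, so Δλ = -355.84 / 59103.6 × 3600 = -21.674″.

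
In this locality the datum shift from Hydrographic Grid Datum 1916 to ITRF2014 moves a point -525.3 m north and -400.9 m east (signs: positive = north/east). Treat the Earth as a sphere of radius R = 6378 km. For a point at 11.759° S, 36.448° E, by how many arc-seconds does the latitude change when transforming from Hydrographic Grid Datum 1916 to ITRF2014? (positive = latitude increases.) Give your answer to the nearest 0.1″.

Δφ = -17.0″

On a sphere of radius R, 1 rad of latitude = R, so Δφ = ΔN / R = -525.3 / 6378000 = -8.2361e-05 rad = -16.988″.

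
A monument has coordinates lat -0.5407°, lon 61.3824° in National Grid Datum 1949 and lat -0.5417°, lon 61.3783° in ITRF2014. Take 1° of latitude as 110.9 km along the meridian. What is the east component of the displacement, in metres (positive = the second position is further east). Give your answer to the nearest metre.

ΔE = -455 m

Δφ = -0.5417° − -0.5407° = -0.0010°; Δλ = 61.3783° − 61.3824° = -0.0041°.
ΔN = Δφ × 110900 = -110.9 m; ΔE = Δλ × 110900 × cos(-0.5407°) = -0.0041 × 110900 × 0.999955 = -454.7 m.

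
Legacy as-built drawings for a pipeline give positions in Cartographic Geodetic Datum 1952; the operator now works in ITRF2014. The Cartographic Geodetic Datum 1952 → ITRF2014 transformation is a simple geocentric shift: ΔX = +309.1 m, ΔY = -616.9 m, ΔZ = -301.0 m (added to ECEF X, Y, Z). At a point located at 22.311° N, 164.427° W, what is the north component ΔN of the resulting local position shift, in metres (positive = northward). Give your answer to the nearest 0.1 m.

ΔN = -228.3 m

The local north axis is (−sin φ cos λ, −sin φ sin λ, cos φ), giving ΔN = 113.037 − 62.874 − 278.466 = -228.30 m.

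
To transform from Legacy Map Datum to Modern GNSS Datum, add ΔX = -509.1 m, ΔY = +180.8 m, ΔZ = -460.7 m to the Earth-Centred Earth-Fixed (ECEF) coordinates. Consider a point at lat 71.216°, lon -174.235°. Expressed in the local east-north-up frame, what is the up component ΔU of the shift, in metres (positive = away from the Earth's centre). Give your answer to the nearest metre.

At φ = 71.216°, λ = -174.235°: sin φ = 0.946739, cos φ = 0.322001, sin λ = -0.100449, cos λ = -0.994942.
ΔU = cos φ cos λ·ΔX + cos φ sin λ·ΔY + sin φ·ΔZ = (0.322001)(-0.994942)(-509.1) + (0.322001)(-0.100449)(180.8) + (0.946739)(-460.7) = -278.91 m.

ΔU = -279 m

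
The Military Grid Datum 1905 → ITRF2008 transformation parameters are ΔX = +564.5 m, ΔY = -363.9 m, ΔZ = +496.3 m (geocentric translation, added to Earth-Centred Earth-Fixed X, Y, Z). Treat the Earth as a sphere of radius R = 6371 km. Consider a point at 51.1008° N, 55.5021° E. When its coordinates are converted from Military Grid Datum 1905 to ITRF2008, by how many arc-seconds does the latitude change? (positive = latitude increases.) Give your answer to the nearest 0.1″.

sin φ = 0.778252, cos φ = 0.627952, sin λ = 0.824147, cos λ = 0.566376.
North component: ΔN = −sin φ cos λ·ΔX − sin φ sin λ·ΔY + cos φ·ΔZ = −(0.778252)(0.566376)(564.5) − (0.778252)(0.824147)(-363.9) + (0.627952)(496.3) = 296.23 m.
1° of latitude spans πR/180 = 111195 m, so Δφ = 296.23 / 111195 × 3600 = 9.591″.

Δφ = 9.6″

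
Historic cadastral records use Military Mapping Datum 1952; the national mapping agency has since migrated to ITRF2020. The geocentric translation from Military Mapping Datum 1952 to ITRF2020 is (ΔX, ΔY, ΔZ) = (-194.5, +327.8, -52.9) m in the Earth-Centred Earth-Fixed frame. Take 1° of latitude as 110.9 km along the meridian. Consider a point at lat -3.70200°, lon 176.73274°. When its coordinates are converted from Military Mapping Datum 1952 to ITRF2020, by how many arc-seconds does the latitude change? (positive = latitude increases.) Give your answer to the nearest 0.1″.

Δφ = -1.3″

sin φ = -0.064567, cos φ = 0.997913, sin λ = 0.056994, cos λ = -0.998375.
North component: ΔN = −sin φ cos λ·ΔX − sin φ sin λ·ΔY + cos φ·ΔZ = −(-0.064567)(-0.998375)(-194.5) − (-0.064567)(0.056994)(327.8) + (0.997913)(-52.9) = -39.05 m.
1° of latitude spans 110900 m, so Δφ = -39.05 / 110900 × 3600 = -1.267″.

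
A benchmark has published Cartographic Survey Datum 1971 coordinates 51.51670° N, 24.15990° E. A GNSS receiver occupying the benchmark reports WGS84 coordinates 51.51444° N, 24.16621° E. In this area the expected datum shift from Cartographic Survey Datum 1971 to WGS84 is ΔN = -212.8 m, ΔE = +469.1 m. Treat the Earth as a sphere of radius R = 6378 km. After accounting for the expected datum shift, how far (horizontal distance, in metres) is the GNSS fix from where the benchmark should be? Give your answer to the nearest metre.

50 m

Observed coordinate differences: Δφ = -0.00226°, Δλ = +0.00631°.
Converting to metres (1° lat = 111317 m, cos φ = 0.622287): observed ΔN = -251.6 m, observed ΔE = 437.1 m.
Subtracting the expected shift leaves a residual of -251.6 − (-212.8) = -38.8 m north and 437.1 − (469.1) = -32.0 m east.
Residual distance = √((-38.8)² + (-32.0)²) = 50.3 m.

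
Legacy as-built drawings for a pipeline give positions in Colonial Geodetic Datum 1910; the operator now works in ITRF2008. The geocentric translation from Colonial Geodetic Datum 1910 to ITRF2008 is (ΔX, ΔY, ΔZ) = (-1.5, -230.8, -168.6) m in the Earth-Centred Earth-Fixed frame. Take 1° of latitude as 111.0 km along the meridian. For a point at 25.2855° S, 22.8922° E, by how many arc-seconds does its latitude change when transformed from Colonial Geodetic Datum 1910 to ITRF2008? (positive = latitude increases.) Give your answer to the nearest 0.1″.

sin φ = -0.427129, cos φ = 0.904191, sin λ = 0.388999, cos λ = 0.921238.
North component: ΔN = −sin φ cos λ·ΔX − sin φ sin λ·ΔY + cos φ·ΔZ = −(-0.427129)(0.921238)(-1.5) − (-0.427129)(0.388999)(-230.8) + (0.904191)(-168.6) = -191.38 m.
1° of latitude spans 111000 m, so Δφ = -191.38 / 111000 × 3600 = -6.207″.

Δφ = -6.2″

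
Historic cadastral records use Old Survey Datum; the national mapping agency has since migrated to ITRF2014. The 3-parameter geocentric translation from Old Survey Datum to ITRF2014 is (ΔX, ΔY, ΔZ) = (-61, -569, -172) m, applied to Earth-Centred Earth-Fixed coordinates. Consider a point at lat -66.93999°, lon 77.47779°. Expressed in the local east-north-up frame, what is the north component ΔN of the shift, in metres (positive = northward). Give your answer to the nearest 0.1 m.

ΔN = -590.6 m

At φ = -66.93999°, λ = 77.47779°: sin φ = -0.920095, cos φ = 0.391695, sin λ = 0.976212, cos λ = 0.216818.
ΔN = −sin φ cos λ·ΔX − sin φ sin λ·ΔY + cos φ·ΔZ = −(-0.920095)(0.216818)(-61) − (-0.920095)(0.976212)(-569) + (0.391695)(-172) = -590.62 m.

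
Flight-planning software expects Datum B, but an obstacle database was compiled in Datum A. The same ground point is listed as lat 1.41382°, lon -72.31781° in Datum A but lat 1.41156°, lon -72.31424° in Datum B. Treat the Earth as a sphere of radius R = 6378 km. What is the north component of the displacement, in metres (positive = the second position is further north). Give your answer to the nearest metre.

Δφ = 1.41156° − 1.41382° = -0.00226°; Δλ = -72.31424° − -72.31781° = +0.00357°.
1° along a meridian = πR/180 = 111317 m.
ΔN = Δφ × 111317 = -251.6 m; ΔE = Δλ × 111317 × cos(1.41382°) = +0.00357 × 111317 × 0.999696 = 397.3 m.

ΔN = -252 m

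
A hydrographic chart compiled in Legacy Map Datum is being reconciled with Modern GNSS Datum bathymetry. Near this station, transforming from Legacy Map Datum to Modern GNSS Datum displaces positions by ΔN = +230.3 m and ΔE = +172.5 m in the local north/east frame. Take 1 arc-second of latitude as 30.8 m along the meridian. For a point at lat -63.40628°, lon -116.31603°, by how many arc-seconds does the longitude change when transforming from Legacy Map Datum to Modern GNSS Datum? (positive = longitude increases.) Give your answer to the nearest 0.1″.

Δλ = 12.5″

At latitude -63.40628°, cos φ = 0.447661.
1″ of longitude at this latitude = 30.80 × cos φ = 13.7880 m, so Δλ = 172.5 / 13.7880 = 12.511″.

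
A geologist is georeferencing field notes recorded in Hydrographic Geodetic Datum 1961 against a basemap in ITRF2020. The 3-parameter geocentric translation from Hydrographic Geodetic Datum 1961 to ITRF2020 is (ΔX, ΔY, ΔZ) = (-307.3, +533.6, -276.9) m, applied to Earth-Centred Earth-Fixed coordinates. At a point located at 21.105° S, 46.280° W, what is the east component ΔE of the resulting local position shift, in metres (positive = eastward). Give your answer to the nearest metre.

ΔE = 147 m

The local east axis at (φ, λ) is (−sin λ, cos λ, 0), so ΔE = −sin(-46.280°)·(-307.3) + cos(-46.280°)·533.6 = 146.70 m.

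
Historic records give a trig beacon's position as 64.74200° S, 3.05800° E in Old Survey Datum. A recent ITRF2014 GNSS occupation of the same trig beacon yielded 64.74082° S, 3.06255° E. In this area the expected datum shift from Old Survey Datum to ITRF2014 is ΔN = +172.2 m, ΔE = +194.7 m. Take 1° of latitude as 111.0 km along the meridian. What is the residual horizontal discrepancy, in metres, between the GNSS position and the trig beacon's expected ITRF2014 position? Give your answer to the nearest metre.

Observed coordinate differences: Δφ = +0.00118°, Δλ = +0.00455°.
Converting to metres (1° lat = 111000 m, cos φ = 0.426695): observed ΔN = 131.0 m, observed ΔE = 215.5 m.
Subtracting the expected shift leaves a residual of 131.0 − (172.2) = -41.2 m north and 215.5 − (194.7) = 20.8 m east.
Residual distance = √((-41.2)² + 20.8²) = 46.2 m.

46 m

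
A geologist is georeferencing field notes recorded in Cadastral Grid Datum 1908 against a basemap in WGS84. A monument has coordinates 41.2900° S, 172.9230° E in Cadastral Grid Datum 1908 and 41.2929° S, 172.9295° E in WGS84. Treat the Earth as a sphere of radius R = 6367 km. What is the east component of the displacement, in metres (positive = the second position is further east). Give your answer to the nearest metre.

Δφ = -41.2929° − -41.2900° = -0.0029°; Δλ = 172.9295° − 172.9230° = +0.0065°.
1° along a meridian = πR/180 = 111125 m.
ΔN = Δφ × 111125 = -322.3 m; ΔE = Δλ × 111125 × cos(-41.2900°) = +0.0065 × 111125 × 0.751379 = 542.7 m.

ΔE = 543 m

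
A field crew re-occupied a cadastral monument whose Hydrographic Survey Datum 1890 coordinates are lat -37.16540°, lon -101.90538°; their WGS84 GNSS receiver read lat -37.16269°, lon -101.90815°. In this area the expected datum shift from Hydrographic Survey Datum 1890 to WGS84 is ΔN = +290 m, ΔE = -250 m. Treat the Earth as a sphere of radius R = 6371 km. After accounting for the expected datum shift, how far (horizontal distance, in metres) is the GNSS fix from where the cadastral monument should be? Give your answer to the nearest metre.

Observed coordinate differences: Δφ = +0.00271°, Δλ = -0.00277°.
Converting to metres (1° lat = 111195 m, cos φ = 0.796895): observed ΔN = 301.3 m, observed ΔE = -245.5 m.
Subtracting the expected shift leaves a residual of 301.3 − (290) = 11.3 m north and -245.5 − (-250) = 4.5 m east.
Residual distance = √(11.3² + 4.5²) = 12.2 m.

12 m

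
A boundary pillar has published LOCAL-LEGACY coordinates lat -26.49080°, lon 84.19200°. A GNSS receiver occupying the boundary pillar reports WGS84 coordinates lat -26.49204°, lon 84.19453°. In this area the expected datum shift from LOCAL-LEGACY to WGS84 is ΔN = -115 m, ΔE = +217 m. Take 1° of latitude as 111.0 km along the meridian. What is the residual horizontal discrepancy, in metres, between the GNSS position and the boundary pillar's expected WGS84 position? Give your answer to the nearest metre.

Observed coordinate differences: Δφ = -0.00124°, Δλ = +0.00253°.
Converting to metres (1° lat = 111000 m, cos φ = 0.895006): observed ΔN = -137.6 m, observed ΔE = 251.3 m.
Subtracting the expected shift leaves a residual of -137.6 − (-115) = -22.6 m north and 251.3 − (217) = 34.3 m east.
Residual distance = √((-22.6)² + 34.3²) = 41.1 m.

41 m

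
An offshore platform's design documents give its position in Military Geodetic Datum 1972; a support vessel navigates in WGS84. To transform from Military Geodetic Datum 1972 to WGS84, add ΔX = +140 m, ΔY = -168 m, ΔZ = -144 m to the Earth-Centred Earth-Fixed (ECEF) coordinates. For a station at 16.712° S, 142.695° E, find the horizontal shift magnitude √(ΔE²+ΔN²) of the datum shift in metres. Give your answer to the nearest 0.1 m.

205.1 m

The local east axis at (φ, λ) is (−sin λ, cos λ, 0), so ΔE = −sin(142.695°)·140 + cos(142.695°)·(-168) = 48.78 m.
The local north axis is (−sin φ cos λ, −sin φ sin λ, cos φ), giving ΔN = -32.022 − 29.279 − 137.918 = -199.22 m.
Horizontal magnitude = √(ΔE² + ΔN²) = √(48.78² + (-199.22)²) = 205.10 m.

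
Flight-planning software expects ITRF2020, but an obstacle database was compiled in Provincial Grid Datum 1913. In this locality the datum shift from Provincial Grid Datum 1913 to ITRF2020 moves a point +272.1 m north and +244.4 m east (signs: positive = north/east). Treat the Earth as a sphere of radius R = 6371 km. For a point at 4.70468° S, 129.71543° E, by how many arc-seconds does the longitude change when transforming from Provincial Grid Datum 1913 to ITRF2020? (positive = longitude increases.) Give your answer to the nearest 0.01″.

Δλ = 7.94″

At latitude -4.70468°, cos φ = 0.996631.
One radian of longitude at latitude φ spans R cos φ, so Δλ = ΔE / (R cos φ) = 244.4 / (6371000 × 0.996631) = 3.8491e-05 rad = 7.939″.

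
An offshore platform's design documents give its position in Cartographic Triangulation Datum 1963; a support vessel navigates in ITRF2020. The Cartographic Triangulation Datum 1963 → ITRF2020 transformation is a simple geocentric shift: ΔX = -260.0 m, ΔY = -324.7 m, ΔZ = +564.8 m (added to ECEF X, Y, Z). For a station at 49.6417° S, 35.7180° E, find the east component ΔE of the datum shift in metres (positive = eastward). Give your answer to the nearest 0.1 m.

The local east axis at (φ, λ) is (−sin λ, cos λ, 0), so ΔE = −sin(35.7180°)·(-260.0) + cos(35.7180°)·(-324.7) = -111.84 m.

ΔE = -111.8 m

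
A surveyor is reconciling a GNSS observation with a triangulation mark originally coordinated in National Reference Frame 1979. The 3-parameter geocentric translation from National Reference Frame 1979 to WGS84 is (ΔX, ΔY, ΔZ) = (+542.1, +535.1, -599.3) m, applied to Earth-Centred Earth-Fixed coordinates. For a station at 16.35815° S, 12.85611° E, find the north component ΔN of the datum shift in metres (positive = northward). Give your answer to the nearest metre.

ΔN = -393 m

At φ = -16.35815°, λ = 12.85611°: sin φ = -0.281641, cos φ = 0.959520, sin λ = 0.222503, cos λ = 0.974932.
ΔN = −sin φ cos λ·ΔX − sin φ sin λ·ΔY + cos φ·ΔZ = −(-0.281641)(0.974932)(542.1) − (-0.281641)(0.222503)(535.1) + (0.959520)(-599.3) = -392.66 m.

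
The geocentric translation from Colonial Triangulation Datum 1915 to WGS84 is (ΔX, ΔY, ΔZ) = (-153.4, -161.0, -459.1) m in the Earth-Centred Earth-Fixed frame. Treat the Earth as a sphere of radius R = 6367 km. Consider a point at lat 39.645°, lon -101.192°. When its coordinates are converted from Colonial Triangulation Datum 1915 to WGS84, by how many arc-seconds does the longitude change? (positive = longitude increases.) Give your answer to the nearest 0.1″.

sin φ = 0.638029, cos φ = 0.770012, sin λ = -0.980982, cos λ = -0.194097.
East component: ΔE = −sin λ·ΔX + cos λ·ΔY = −(-0.980982)(-153.4) + (-0.194097)(-161.0) = -119.23 m.
1° of latitude spans πR/180 = 111125 m; at latitude φ, 1° of longitude spans that × cos φ = 85567.7 m, so Δλ = -119.23 / 85567.7 × 3600 = -5.016″.

Δλ = -5.0″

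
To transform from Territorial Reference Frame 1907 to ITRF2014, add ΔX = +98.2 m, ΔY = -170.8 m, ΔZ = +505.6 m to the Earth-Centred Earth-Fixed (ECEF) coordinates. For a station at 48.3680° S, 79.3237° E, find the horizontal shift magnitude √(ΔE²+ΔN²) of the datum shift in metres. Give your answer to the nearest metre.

258 m

At φ = -48.3680°, λ = 79.3237°: sin φ = -0.747427, cos φ = 0.664344, sin λ = 0.982690, cos λ = 0.185260.
ΔE = −sin λ·ΔX + cos λ·ΔY = −(0.982690)·(98.2) + (0.185260)·(-170.8) = -128.14 m.
ΔN = −sin φ cos λ·ΔX − sin φ sin λ·ΔY + cos φ·ΔZ = −(-0.747427)(0.185260)(98.2) − (-0.747427)(0.982690)(-170.8) + (0.664344)(505.6) = 224.04 m.
Horizontal magnitude = √(ΔE² + ΔN²) = √((-128.14)² + 224.04²) = 258.10 m.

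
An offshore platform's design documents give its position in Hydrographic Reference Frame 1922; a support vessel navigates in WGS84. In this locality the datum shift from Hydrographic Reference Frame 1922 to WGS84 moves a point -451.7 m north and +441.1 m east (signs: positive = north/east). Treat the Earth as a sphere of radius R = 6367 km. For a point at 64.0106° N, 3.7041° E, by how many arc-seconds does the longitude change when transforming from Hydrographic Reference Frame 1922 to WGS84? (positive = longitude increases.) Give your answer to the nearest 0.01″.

Δλ = 32.61″

At latitude 64.0106°, cos φ = 0.438205.
One radian of longitude at latitude φ spans R cos φ, so Δλ = ΔE / (R cos φ) = 441.1 / (6367000 × 0.438205) = 1.5810e-04 rad = 32.610″.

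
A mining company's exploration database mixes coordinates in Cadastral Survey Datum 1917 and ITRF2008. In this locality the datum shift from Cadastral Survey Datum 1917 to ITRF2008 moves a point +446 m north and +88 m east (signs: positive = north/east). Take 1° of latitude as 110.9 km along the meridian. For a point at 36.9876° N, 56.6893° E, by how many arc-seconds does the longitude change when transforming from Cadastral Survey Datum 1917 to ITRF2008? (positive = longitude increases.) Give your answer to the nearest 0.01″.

At latitude 36.9876°, cos φ = 0.798766.
1° of longitude at this latitude = 110.9 × cos φ = 88.58 km, so Δλ = 88.0 / 88583.1 = 0.0009934° = 3.576″.

Δλ = 3.58″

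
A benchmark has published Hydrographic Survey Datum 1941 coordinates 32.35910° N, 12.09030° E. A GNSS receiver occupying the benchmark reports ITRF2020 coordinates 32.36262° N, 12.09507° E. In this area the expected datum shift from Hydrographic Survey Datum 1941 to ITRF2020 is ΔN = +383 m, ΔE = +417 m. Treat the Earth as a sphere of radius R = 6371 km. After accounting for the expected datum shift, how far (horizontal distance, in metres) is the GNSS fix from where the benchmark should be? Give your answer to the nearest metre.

Observed coordinate differences: Δφ = +0.00352°, Δλ = +0.00477°.
Converting to metres (1° lat = 111195 m, cos φ = 0.844710): observed ΔN = 391.4 m, observed ΔE = 448.0 m.
Subtracting the expected shift leaves a residual of 391.4 − (383) = 8.4 m north and 448.0 − (417) = 31.0 m east.
Residual distance = √(8.4² + 31.0²) = 32.2 m.

32 m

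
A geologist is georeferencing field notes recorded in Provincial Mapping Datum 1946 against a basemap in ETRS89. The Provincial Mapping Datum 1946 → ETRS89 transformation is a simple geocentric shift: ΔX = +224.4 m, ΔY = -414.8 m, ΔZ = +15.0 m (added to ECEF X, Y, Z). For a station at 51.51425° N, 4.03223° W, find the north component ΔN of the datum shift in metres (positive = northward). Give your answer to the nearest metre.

ΔN = -189 m

The local north axis is (−sin φ cos λ, −sin φ sin λ, cos φ), giving ΔN = -175.217 − 22.831 + 9.335 = -188.71 m.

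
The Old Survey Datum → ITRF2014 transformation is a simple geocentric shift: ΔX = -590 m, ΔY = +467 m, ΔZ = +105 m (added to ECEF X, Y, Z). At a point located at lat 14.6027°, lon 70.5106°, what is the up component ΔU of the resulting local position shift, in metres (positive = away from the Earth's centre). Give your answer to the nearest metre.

The local up (radial) axis is (cos φ cos λ, cos φ sin λ, sin φ), giving ΔU = -190.485 + 426.021 + 26.472 = 262.01 m.

ΔU = 262 m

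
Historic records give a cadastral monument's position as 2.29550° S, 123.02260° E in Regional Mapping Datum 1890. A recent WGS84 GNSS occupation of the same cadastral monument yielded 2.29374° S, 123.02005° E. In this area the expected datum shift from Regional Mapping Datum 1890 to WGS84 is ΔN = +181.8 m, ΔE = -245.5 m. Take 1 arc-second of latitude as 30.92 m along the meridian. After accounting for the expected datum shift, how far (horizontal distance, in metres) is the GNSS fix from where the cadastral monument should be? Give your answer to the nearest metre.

Observed coordinate differences: Δφ = +0.00176°, Δλ = -0.00255°.
Converting to metres (1° lat = 111312 m, cos φ = 0.999198): observed ΔN = 195.9 m, observed ΔE = -283.6 m.
Subtracting the expected shift leaves a residual of 195.9 − (181.8) = 14.1 m north and -283.6 − (-245.5) = -38.1 m east.
Residual distance = √(14.1² + (-38.1)²) = 40.6 m.

41 m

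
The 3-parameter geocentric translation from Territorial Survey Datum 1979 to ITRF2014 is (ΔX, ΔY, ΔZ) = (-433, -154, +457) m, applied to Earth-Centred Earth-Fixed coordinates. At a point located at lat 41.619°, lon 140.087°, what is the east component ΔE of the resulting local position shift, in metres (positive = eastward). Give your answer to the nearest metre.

At φ = 41.619°, λ = 140.087°: sin φ = 0.664174, cos φ = 0.747578, sin λ = 0.641624, cos λ = -0.767020.
ΔE = −sin λ·ΔX + cos λ·ΔY = −(0.641624)·(-433) + (-0.767020)·(-154) = 395.94 m.

ΔE = 396 m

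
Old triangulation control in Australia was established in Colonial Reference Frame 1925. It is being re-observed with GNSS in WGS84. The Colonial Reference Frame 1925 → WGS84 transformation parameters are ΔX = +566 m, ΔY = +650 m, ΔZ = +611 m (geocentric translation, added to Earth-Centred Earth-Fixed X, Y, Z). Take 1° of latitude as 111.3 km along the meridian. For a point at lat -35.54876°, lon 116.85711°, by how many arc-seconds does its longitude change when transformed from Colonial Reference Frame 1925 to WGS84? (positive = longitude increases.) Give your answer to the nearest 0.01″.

sin φ = -0.581396, cos φ = 0.813621, sin λ = 0.892136, cos λ = -0.451767.
East component: ΔE = −sin λ·ΔX + cos λ·ΔY = −(0.892136)(566) + (-0.451767)(650) = -798.60 m.
1° of latitude spans 111300 m; at latitude φ, 1° of longitude spans that × cos φ = 90556.0 m, so Δλ = -798.60 / 90556.0 × 3600 = -31.748″.

Δλ = -31.75″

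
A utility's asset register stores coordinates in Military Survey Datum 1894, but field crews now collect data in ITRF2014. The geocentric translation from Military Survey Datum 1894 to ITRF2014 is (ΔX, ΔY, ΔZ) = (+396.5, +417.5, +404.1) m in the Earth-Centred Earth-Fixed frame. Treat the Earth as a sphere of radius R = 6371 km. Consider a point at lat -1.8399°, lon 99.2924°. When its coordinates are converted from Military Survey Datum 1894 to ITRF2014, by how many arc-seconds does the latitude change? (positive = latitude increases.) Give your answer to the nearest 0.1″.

sin φ = -0.032107, cos φ = 0.999484, sin λ = 0.986877, cos λ = -0.161473.
North component: ΔN = −sin φ cos λ·ΔX − sin φ sin λ·ΔY + cos φ·ΔZ = −(-0.032107)(-0.161473)(396.5) − (-0.032107)(0.986877)(417.5) + (0.999484)(404.1) = 415.06 m.
1° of latitude spans πR/180 = 111195 m, so Δφ = 415.06 / 111195 × 3600 = 13.438″.

Δφ = 13.4″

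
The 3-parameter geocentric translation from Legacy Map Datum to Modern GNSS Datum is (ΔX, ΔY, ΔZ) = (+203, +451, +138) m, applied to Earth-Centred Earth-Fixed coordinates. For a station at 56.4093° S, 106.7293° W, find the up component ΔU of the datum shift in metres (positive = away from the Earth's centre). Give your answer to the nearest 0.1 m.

ΔU = -386.2 m

The local up (radial) axis is (cos φ cos λ, cos φ sin λ, sin φ), giving ΔU = -32.329 − 238.958 − 114.956 = -386.24 m.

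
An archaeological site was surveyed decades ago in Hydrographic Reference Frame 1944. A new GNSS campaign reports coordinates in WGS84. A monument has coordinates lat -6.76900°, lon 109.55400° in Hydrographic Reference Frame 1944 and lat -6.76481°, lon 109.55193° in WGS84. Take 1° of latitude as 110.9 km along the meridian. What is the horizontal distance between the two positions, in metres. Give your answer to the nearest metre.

518 m

Δφ = -6.76481° − -6.76900° = +0.00419°; Δλ = 109.55193° − 109.55400° = -0.00207°.
ΔN = Δφ × 110900 = 464.7 m; ΔE = Δλ × 110900 × cos(-6.76900°) = -0.00207 × 110900 × 0.993029 = -228.0 m.
Distance = √(ΔE² + ΔN²) = √((-228.0)² + 464.7²) = 517.6 m.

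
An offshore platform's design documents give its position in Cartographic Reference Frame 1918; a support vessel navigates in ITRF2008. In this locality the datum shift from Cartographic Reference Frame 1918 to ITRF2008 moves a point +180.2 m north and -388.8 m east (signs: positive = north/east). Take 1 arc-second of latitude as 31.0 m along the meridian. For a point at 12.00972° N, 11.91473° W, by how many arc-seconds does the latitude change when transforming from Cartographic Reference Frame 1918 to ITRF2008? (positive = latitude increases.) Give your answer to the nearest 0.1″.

1″ of latitude = 31.00 m, so Δφ = 180.2 / 31.00 = 5.813″.

Δφ = 5.8″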